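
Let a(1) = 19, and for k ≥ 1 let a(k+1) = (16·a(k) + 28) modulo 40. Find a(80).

36

Computing terms: a(1) = 19, a(2) = 12, a(3) = 20, a(4) = 28, a(5) = 36, a(6) = 4, a(7) = 12.
Since a(7) = a(2) = 12, the sequence is eventually periodic: after a pre-period of length 1 it cycles with period 5.
For k ≥ 2, a(k) depends only on (k - 2) mod 5. (80 - 2) mod 5 = 3, so a(80) = a(5) = 36.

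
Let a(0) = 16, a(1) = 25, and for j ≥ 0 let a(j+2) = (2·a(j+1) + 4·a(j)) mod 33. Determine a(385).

16

We have a(0) = 16; a(1) = 25; a(2) = 15; a(3) = 31; a(4) = 23; a(5) = 5; a(6) = 3; a(7) = 26; a(8) = 31; a(9) = 1; a(10) = 27; a(11) = 25; a(12) = 26; a(13) = 20; a(14) = 12; a(15) = 5; a(16) = 25; a(17) = 4; a(18) = 9; a(19) = 1; a(20) = 5; a(21) = 14; a(22) = 15; a(23) = 20; a(24) = 1; a(25) = 16; a(26) = 3; a(27) = 4; a(28) = 20; a(29) = 23; a(30) = 27; a(31) = 14; a(32) = 4; a(33) = 31; a(34) = 12; a(35) = 16; a(36) = 14; a(37) = 26; a(38) = 9; a(39) = 23; a(40) = 16; a(41) = 25.
The sequence repeats with period 40.
(385 - 0) mod 40 = 25, so a(385) = a(25) = 16.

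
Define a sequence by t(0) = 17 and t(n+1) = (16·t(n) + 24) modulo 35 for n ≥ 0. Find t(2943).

We have t(0) = 17; t(1) = 16; t(2) = 0; t(3) = 24; t(4) = 23; t(5) = 7; t(6) = 31; t(7) = 30; t(8) = 14; t(9) = 3; t(10) = 2; t(11) = 21; t(12) = 10; t(13) = 9; t(14) = 28; t(15) = 17.
Since t(15) = t(0) = 17, the sequence is periodic with period 15.
So t(2943) = t(0 + ((2943-0) mod 15)) = t(3) = 24.

24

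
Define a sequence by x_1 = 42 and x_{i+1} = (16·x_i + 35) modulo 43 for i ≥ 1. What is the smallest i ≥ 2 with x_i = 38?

x_1 = 42, x_2 = 19, x_3 = 38, x_4 = 41, x_5 = 3, x_6 = 40, x_7 = 30, x_8 = 42.
The sequence repeats with period 7.
The value 38 first appears (with i ≥ 2) at x_3.

3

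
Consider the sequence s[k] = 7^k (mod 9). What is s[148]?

Listing terms: s[1] = 7; s[2] = 4; s[3] = 1; s[4] = 7.
The sequence repeats with period 3.
So s[148] = s[1 + ((148-1) mod 3)] = s[1] = 7.

7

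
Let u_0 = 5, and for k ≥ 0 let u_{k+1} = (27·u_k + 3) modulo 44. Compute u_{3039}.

18

Computing terms: u_0 = 5; u_1 = 6; u_2 = 33; u_3 = 14; u_4 = 29; u_5 = 38; u_6 = 17; u_7 = 22; u_8 = 25; u_9 = 18; u_{10} = 5.
Since u_{10} = u_0 = 5, the sequence is periodic with period 10.
So u_{3039} = u_{0 + ((3039-0) mod 10)} = u_9 = 18.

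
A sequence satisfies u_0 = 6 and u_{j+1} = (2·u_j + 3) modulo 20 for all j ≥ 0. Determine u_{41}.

5

u_0 = 6,  u_1 = 15,  u_2 = 13,  u_3 = 9,  u_4 = 1,  u_5 = 5,  u_6 = 13.
Since u_6 = u_2 = 13, the sequence is eventually periodic: after a pre-period of length 2 it cycles with period 4.
For j ≥ 2, u_j depends only on (j - 2) mod 4. (41 - 2) mod 4 = 3, so u_{41} = u_5 = 5.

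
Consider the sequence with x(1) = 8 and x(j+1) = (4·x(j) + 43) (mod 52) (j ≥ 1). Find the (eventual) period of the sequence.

We have x(1) = 8,  x(2) = 23,  x(3) = 31,  x(4) = 11,  x(5) = 35,  x(6) = 27,  x(7) = 47,  x(8) = 23.
Since x(8) = x(2) = 23, the sequence is eventually periodic: after a pre-period of length 1 it cycles with period 6.

6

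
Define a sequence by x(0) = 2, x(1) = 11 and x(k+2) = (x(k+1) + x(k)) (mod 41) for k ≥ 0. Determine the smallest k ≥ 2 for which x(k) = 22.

13

Listing terms: x(0) = 2, x(1) = 11, x(2) = 13, x(3) = 24, x(4) = 37, x(5) = 20, x(6) = 16, x(7) = 36, x(8) = 11, x(9) = 6, x(10) = 17, x(11) = 23, x(12) = 40, x(13) = 22, x(14) = 21, x(15) = 2, x(16) = 23, x(17) = 25, x(18) = 7, x(19) = 32, x(20) = 39, x(21) = 30, x(22) = 28, x(23) = 17, x(24) = 4, x(25) = 21, x(26) = 25, x(27) = 5, x(28) = 30, x(29) = 35, x(30) = 24, x(31) = 18, x(32) = 1, x(33) = 19, x(34) = 20, x(35) = 39, x(36) = 18, x(37) = 16, x(38) = 34, x(39) = 9, x(40) = 2, x(41) = 11.
Since (x(40), x(41)) = (x(0), x(1)) = (2, 11) (two consecutive terms determine the rest), the sequence is periodic with period 40.
The value 22 first appears (with k ≥ 2) at x(13).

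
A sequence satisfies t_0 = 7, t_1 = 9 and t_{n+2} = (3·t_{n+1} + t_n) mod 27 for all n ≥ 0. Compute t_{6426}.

7

We have t_0 = 7,  t_1 = 9,  t_2 = 7,  t_3 = 3,  t_4 = 16,  t_5 = 24,  t_6 = 7,  t_7 = 18,  t_8 = 7,  t_9 = 12,  t_{10} = 16,  t_{11} = 6,  t_{12} = 7,  t_{13} = 0,  t_{14} = 7,  t_{15} = 21,  t_{16} = 16,  t_{17} = 15,  t_{18} = 7,  t_{19} = 9.
The sequence repeats with period 18.
(6426 - 0) mod 18 = 0, so t_{6426} = t_0 = 7.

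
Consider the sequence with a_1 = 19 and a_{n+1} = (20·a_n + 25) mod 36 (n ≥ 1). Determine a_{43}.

Listing terms: a_1 = 19; a_2 = 9; a_3 = 25; a_4 = 21; a_5 = 13; a_6 = 33; a_7 = 1; a_8 = 9.
Since a_8 = a_2 = 9, the sequence is eventually periodic: after a pre-period of length 1 it cycles with period 6.
For n ≥ 2, a_n depends only on (n - 2) mod 6. (43 - 2) mod 6 = 5, so a_{43} = a_7 = 1.

1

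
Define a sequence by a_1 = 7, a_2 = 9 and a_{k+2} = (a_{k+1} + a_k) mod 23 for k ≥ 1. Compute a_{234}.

16

Computing terms: a_1 = 7, a_2 = 9, a_3 = 16, a_4 = 2, a_5 = 18, a_6 = 20, a_7 = 15, a_8 = 12, a_9 = 4, a_{10} = 16, a_{11} = 20, a_{12} = 13, a_{13} = 10, a_{14} = 0, a_{15} = 10, a_{16} = 10, a_{17} = 20, a_{18} = 7, a_{19} = 4, a_{20} = 11, a_{21} = 15, a_{22} = 3, a_{23} = 18, a_{24} = 21, a_{25} = 16, a_{26} = 14, a_{27} = 7, a_{28} = 21, a_{29} = 5, a_{30} = 3, a_{31} = 8, a_{32} = 11, a_{33} = 19, a_{34} = 7, a_{35} = 3, a_{36} = 10, a_{37} = 13, a_{38} = 0, a_{39} = 13, a_{40} = 13, a_{41} = 3, a_{42} = 16, a_{43} = 19, a_{44} = 12, a_{45} = 8, a_{46} = 20, a_{47} = 5, a_{48} = 2, a_{49} = 7, a_{50} = 9.
Since (a_{49}, a_{50}) = (a_1, a_2) = (7, 9) (two consecutive terms determine the rest), the sequence is periodic with period 48.
(234 - 1) mod 48 = 41, so a_{234} = a_{42} = 16.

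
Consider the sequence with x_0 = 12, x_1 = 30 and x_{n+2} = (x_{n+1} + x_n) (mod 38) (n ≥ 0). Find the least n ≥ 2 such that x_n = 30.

7

x_0 = 12, x_1 = 30, x_2 = 4, x_3 = 34, x_4 = 0, x_5 = 34, x_6 = 34, x_7 = 30, x_8 = 26, x_9 = 18, x_{10} = 6, x_{11} = 24, x_{12} = 30, x_{13} = 16, x_{14} = 8, x_{15} = 24, x_{16} = 32, x_{17} = 18, x_{18} = 12, x_{19} = 30.
Since (x_{18}, x_{19}) = (x_0, x_1) = (12, 30) (two consecutive terms determine the rest), the sequence is periodic with period 18.
The value 30 first appears (with n ≥ 2) at x_7.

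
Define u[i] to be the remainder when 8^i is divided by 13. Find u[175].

u[1] = 8, u[2] = 12, u[3] = 5, u[4] = 1, u[5] = 8.
The sequence repeats with period 4.
So u[175] = u[1 + ((175-1) mod 4)] = u[3] = 5.

5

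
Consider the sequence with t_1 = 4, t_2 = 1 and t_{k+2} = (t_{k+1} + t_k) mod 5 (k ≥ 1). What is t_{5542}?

1

t_1 = 4,  t_2 = 1,  t_3 = 0,  t_4 = 1,  t_5 = 1,  t_6 = 2,  t_7 = 3,  t_8 = 0,  t_9 = 3,  t_{10} = 3,  t_{11} = 1,  t_{12} = 4,  t_{13} = 0,  t_{14} = 4,  t_{15} = 4,  t_{16} = 3,  t_{17} = 2,  t_{18} = 0,  t_{19} = 2,  t_{20} = 2,  t_{21} = 4,  t_{22} = 1.
Since (t_{21}, t_{22}) = (t_1, t_2) = (4, 1) (two consecutive terms determine the rest), the sequence is periodic with period 20.
So t_{5542} = t_{1 + ((5542-1) mod 20)} = t_2 = 1.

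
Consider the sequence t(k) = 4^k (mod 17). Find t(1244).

1

t(1) = 4, t(2) = 16, t(3) = 13, t(4) = 1, t(5) = 4.
Since t(5) = t(1) = 4, the sequence is periodic with period 4.
So t(1244) = t(1 + ((1244-1) mod 4)) = t(4) = 1.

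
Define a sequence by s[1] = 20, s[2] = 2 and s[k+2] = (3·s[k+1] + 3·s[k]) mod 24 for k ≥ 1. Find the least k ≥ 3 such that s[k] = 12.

We have s[1] = 20; s[2] = 2; s[3] = 18; s[4] = 12; s[5] = 18; s[6] = 18; s[7] = 12.
Since (s[6], s[7]) = (s[3], s[4]) = (18, 12) (two consecutive terms determine the rest), the sequence is eventually periodic: after a pre-period of length 2 it cycles with period 3.
The value 12 first appears (with k ≥ 3) at s[4].

4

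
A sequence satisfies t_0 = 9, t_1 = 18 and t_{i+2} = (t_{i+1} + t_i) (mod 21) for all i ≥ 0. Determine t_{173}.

9

Listing terms: t_0 = 9; t_1 = 18; t_2 = 6; t_3 = 3; t_4 = 9; t_5 = 12; t_6 = 0; t_7 = 12; t_8 = 12; t_9 = 3; t_{10} = 15; t_{11} = 18; t_{12} = 12; t_{13} = 9; t_{14} = 0; t_{15} = 9; t_{16} = 9; t_{17} = 18.
The sequence repeats with period 16.
So t_{173} = t_{0 + ((173-0) mod 16)} = t_{13} = 9.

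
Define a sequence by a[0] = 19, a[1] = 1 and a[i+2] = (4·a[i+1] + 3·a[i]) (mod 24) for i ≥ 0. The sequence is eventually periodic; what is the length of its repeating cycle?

4

Listing terms: a[0] = 19,  a[1] = 1,  a[2] = 13,  a[3] = 7,  a[4] = 19,  a[5] = 1.
Since (a[4], a[5]) = (a[0], a[1]) = (19, 1) (two consecutive terms determine the rest), the sequence is periodic with period 4.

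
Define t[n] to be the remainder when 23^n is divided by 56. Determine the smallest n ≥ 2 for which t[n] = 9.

Listing terms: t[1] = 23, t[2] = 25, t[3] = 15, t[4] = 9, t[5] = 39, t[6] = 1, t[7] = 23.
The sequence repeats with period 6.
The value 9 first appears (with n ≥ 2) at t[4].

4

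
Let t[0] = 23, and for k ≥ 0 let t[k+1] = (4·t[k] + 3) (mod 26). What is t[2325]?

1

We have t[0] = 23, t[1] = 17, t[2] = 19, t[3] = 1, t[4] = 7, t[5] = 5, t[6] = 23.
Since t[6] = t[0] = 23, the sequence is periodic with period 6.
So t[2325] = t[0 + ((2325-0) mod 6)] = t[3] = 1.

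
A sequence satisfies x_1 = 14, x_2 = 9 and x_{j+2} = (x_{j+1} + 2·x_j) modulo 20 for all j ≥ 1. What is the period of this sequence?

4

Listing terms: x_1 = 14, x_2 = 9, x_3 = 17, x_4 = 15, x_5 = 9, x_6 = 19, x_7 = 17, x_8 = 15.
Since (x_7, x_8) = (x_3, x_4) = (17, 15) (two consecutive terms determine the rest), the sequence is eventually periodic: after a pre-period of length 2 it cycles with period 4.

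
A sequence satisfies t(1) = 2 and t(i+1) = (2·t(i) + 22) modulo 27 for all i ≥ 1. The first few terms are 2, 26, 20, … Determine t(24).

Listing terms: t(1) = 2; t(2) = 26; t(3) = 20; t(4) = 8; t(5) = 11; t(6) = 17; t(7) = 2.
The sequence repeats with period 6.
So t(24) = t(1 + ((24-1) mod 6)) = t(6) = 17.

17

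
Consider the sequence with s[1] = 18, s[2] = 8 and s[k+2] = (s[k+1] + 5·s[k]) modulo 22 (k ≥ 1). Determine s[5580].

We have s[1] = 18, s[2] = 8, s[3] = 10, s[4] = 6, s[5] = 12, s[6] = 20, s[7] = 14, s[8] = 4, s[9] = 8, s[10] = 6, s[11] = 2, s[12] = 10, s[13] = 20, s[14] = 4, s[15] = 16, s[16] = 14, s[17] = 6, s[18] = 10, s[19] = 18, s[20] = 2, s[21] = 4, s[22] = 14, s[23] = 12, s[24] = 16, s[25] = 10, s[26] = 2, s[27] = 8, s[28] = 18, s[29] = 14, s[30] = 16, s[31] = 20, s[32] = 12, s[33] = 2, s[34] = 18, s[35] = 6, s[36] = 8, s[37] = 16, s[38] = 12, s[39] = 4, s[40] = 20, s[41] = 18, s[42] = 8.
Since (s[41], s[42]) = (s[1], s[2]) = (18, 8) (two consecutive terms determine the rest), the sequence is periodic with period 40.
So s[5580] = s[1 + ((5580-1) mod 40)] = s[20] = 2.

2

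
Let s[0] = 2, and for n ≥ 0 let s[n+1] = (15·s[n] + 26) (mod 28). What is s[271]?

20

Computing terms: s[0] = 2,  s[1] = 0,  s[2] = 26,  s[3] = 24,  s[4] = 22,  s[5] = 20,  s[6] = 18,  s[7] = 16,  s[8] = 14,  s[9] = 12,  s[10] = 10,  s[11] = 8,  s[12] = 6,  s[13] = 4,  s[14] = 2.
The sequence repeats with period 14.
So s[271] = s[0 + ((271-0) mod 14)] = s[5] = 20.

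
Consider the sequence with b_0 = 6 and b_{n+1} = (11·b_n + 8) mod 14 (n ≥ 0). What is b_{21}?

6

b_0 = 6,  b_1 = 4,  b_2 = 10,  b_3 = 6.
Since b_3 = b_0 = 6, the sequence is periodic with period 3.
So b_{21} = b_{0 + ((21-0) mod 3)} = b_0 = 6.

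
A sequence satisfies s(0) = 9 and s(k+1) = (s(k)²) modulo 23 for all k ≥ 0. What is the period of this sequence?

Computing terms: s(0) = 9; s(1) = 12; s(2) = 6; s(3) = 13; s(4) = 8; s(5) = 18; s(6) = 2; s(7) = 4; s(8) = 16; s(9) = 3; s(10) = 9.
The sequence repeats with period 10.

10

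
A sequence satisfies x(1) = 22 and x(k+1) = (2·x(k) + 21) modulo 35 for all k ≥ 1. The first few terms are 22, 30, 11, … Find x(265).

x(1) = 22,  x(2) = 30,  x(3) = 11,  x(4) = 8,  x(5) = 2,  x(6) = 25,  x(7) = 1,  x(8) = 23,  x(9) = 32,  x(10) = 15,  x(11) = 16,  x(12) = 18,  x(13) = 22.
The sequence repeats with period 12.
So x(265) = x(1 + ((265-1) mod 12)) = x(1) = 22.

22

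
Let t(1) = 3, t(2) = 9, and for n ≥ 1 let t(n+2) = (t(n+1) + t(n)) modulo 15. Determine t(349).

3

t(1) = 3,  t(2) = 9,  t(3) = 12,  t(4) = 6,  t(5) = 3,  t(6) = 9.
The sequence repeats with period 4.
So t(349) = t(1 + ((349-1) mod 4)) = t(1) = 3.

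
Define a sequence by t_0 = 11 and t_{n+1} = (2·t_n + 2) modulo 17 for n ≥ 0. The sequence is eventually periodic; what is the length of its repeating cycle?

Computing terms: t_0 = 11, t_1 = 7, t_2 = 16, t_3 = 0, t_4 = 2, t_5 = 6, t_6 = 14, t_7 = 13, t_8 = 11.
Since t_8 = t_0 = 11, the sequence is periodic with period 8.

8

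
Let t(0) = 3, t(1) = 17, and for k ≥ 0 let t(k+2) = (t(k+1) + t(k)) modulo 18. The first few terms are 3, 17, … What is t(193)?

Computing terms: t(0) = 3, t(1) = 17, t(2) = 2, t(3) = 1, t(4) = 3, t(5) = 4, t(6) = 7, t(7) = 11, t(8) = 0, t(9) = 11, t(10) = 11, t(11) = 4, t(12) = 15, t(13) = 1, t(14) = 16, t(15) = 17, t(16) = 15, t(17) = 14, t(18) = 11, t(19) = 7, t(20) = 0, t(21) = 7, t(22) = 7, t(23) = 14, t(24) = 3, t(25) = 17.
The sequence repeats with period 24.
(193 - 0) mod 24 = 1, so t(193) = t(1) = 17.

17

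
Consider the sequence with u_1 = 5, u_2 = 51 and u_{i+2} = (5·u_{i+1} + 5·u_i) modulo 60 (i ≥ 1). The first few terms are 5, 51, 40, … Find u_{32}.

We have u_1 = 5,  u_2 = 51,  u_3 = 40,  u_4 = 35,  u_5 = 15,  u_6 = 10,  u_7 = 5,  u_8 = 15,  u_9 = 40,  u_{10} = 35.
Since (u_9, u_{10}) = (u_3, u_4) = (40, 35) (two consecutive terms determine the rest), the sequence is eventually periodic: after a pre-period of length 2 it cycles with period 6.
For i ≥ 3, u_i depends only on (i - 3) mod 6. (32 - 3) mod 6 = 5, so u_{32} = u_8 = 15.

15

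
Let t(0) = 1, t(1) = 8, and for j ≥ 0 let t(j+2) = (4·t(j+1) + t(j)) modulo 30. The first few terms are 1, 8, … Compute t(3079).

4

We have t(0) = 1, t(1) = 8, t(2) = 3, t(3) = 20, t(4) = 23, t(5) = 22, t(6) = 21, t(7) = 16, t(8) = 25, t(9) = 26, t(10) = 9, t(11) = 2, t(12) = 17, t(13) = 10, t(14) = 27, t(15) = 28, t(16) = 19, t(17) = 14, t(18) = 15, t(19) = 14, t(20) = 11, t(21) = 28, t(22) = 3, t(23) = 10, t(24) = 13, t(25) = 2, t(26) = 21, t(27) = 26, t(28) = 5, t(29) = 16, t(30) = 9, t(31) = 22, t(32) = 7, t(33) = 20, t(34) = 27, t(35) = 8, t(36) = 29, t(37) = 4, t(38) = 15, t(39) = 4, t(40) = 1, t(41) = 8.
The sequence repeats with period 40.
(3079 - 0) mod 40 = 39, so t(3079) = t(39) = 4.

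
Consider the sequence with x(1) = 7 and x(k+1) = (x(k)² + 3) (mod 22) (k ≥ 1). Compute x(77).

We have x(1) = 7, x(2) = 8, x(3) = 1, x(4) = 4, x(5) = 19, x(6) = 12, x(7) = 15, x(8) = 8.
Since x(8) = x(2) = 8, the sequence is eventually periodic: after a pre-period of length 1 it cycles with period 6.
For k ≥ 2, x(k) depends only on (k - 2) mod 6. (77 - 2) mod 6 = 3, so x(77) = x(5) = 19.

19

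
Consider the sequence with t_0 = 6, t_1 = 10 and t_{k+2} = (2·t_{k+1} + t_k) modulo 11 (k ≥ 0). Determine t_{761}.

Listing terms: t_0 = 6; t_1 = 10; t_2 = 4; t_3 = 7; t_4 = 7; t_5 = 10; t_6 = 5; t_7 = 9; t_8 = 1; t_9 = 0; t_{10} = 1; t_{11} = 2; t_{12} = 5; t_{13} = 1; t_{14} = 7; t_{15} = 4; t_{16} = 4; t_{17} = 1; t_{18} = 6; t_{19} = 2; t_{20} = 10; t_{21} = 0; t_{22} = 10; t_{23} = 9; t_{24} = 6; t_{25} = 10.
Since (t_{24}, t_{25}) = (t_0, t_1) = (6, 10) (two consecutive terms determine the rest), the sequence is periodic with period 24.
So t_{761} = t_{0 + ((761-0) mod 24)} = t_{17} = 1.

1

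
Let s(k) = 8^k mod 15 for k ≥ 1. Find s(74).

4

Listing terms: s(1) = 8,  s(2) = 4,  s(3) = 2,  s(4) = 1,  s(5) = 8.
The sequence repeats with period 4.
So s(74) = s(1 + ((74-1) mod 4)) = s(2) = 4.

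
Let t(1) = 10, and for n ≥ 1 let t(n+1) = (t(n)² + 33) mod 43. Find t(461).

4

We have t(1) = 10; t(2) = 4; t(3) = 6; t(4) = 26; t(5) = 21; t(6) = 1; t(7) = 34; t(8) = 28; t(9) = 0; t(10) = 33; t(11) = 4.
Since t(11) = t(2) = 4, the sequence is eventually periodic: after a pre-period of length 1 it cycles with period 9.
For n ≥ 2, t(n) depends only on (n - 2) mod 9. (461 - 2) mod 9 = 0, so t(461) = t(2) = 4.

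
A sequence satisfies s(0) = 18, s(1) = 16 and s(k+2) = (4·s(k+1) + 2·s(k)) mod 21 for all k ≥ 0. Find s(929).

8

We have s(0) = 18,  s(1) = 16,  s(2) = 16,  s(3) = 12,  s(4) = 17,  s(5) = 8,  s(6) = 3,  s(7) = 7,  s(8) = 13,  s(9) = 3,  s(10) = 17,  s(11) = 11,  s(12) = 15,  s(13) = 19,  s(14) = 1,  s(15) = 0,  s(16) = 2,  s(17) = 8,  s(18) = 15,  s(19) = 13,  s(20) = 19,  s(21) = 18,  s(22) = 5,  s(23) = 14,  s(24) = 3,  s(25) = 19,  s(26) = 19,  s(27) = 9,  s(28) = 11,  s(29) = 20,  s(30) = 18,  s(31) = 7,  s(32) = 1,  s(33) = 18,  s(34) = 11,  s(35) = 17,  s(36) = 6,  s(37) = 16,  s(38) = 13,  s(39) = 0,  s(40) = 5,  s(41) = 20,  s(42) = 6,  s(43) = 1,  s(44) = 16,  s(45) = 3,  s(46) = 2,  s(47) = 14,  s(48) = 18,  s(49) = 16.
Since (s(48), s(49)) = (s(0), s(1)) = (18, 16) (two consecutive terms determine the rest), the sequence is periodic with period 48.
So s(929) = s(0 + ((929-0) mod 48)) = s(17) = 8.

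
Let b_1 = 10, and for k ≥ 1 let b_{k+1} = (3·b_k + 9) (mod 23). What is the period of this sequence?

b_1 = 10,  b_2 = 16,  b_3 = 11,  b_4 = 19,  b_5 = 20,  b_6 = 0,  b_7 = 9,  b_8 = 13,  b_9 = 2,  b_{10} = 15,  b_{11} = 8,  b_{12} = 10.
Since b_{12} = b_1 = 10, the sequence is periodic with period 11.

11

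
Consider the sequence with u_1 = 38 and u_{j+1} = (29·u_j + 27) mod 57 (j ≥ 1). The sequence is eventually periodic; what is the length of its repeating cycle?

18

u_1 = 38, u_2 = 46, u_3 = 50, u_4 = 52, u_5 = 53, u_6 = 25, u_7 = 11, u_8 = 4, u_9 = 29, u_{10} = 13, u_{11} = 5, u_{12} = 1, u_{13} = 56, u_{14} = 55, u_{15} = 26, u_{16} = 40, u_{17} = 47, u_{18} = 22, u_{19} = 38.
The sequence repeats with period 18.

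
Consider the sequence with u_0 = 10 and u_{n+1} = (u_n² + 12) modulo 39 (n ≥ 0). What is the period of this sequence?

Listing terms: u_0 = 10; u_1 = 34; u_2 = 37; u_3 = 16; u_4 = 34.
Since u_4 = u_1 = 34, the sequence is eventually periodic: after a pre-period of length 1 it cycles with period 3.

3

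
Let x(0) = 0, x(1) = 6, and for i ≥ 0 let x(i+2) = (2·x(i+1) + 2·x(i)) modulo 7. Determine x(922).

Listing terms: x(0) = 0, x(1) = 6, x(2) = 5, x(3) = 1, x(4) = 5, x(5) = 5, x(6) = 6, x(7) = 1, x(8) = 0, x(9) = 2, x(10) = 4, x(11) = 5, x(12) = 4, x(13) = 4, x(14) = 2, x(15) = 5, x(16) = 0, x(17) = 3, x(18) = 6, x(19) = 4, x(20) = 6, x(21) = 6, x(22) = 3, x(23) = 4, x(24) = 0, x(25) = 1, x(26) = 2, x(27) = 6, x(28) = 2, x(29) = 2, x(30) = 1, x(31) = 6, x(32) = 0, x(33) = 5, x(34) = 3, x(35) = 2, x(36) = 3, x(37) = 3, x(38) = 5, x(39) = 2, x(40) = 0, x(41) = 4, x(42) = 1, x(43) = 3, x(44) = 1, x(45) = 1, x(46) = 4, x(47) = 3, x(48) = 0, x(49) = 6.
The sequence repeats with period 48.
(922 - 0) mod 48 = 10, so x(922) = x(10) = 4.

4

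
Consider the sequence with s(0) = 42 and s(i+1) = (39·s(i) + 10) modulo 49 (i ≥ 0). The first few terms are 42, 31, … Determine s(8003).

43

Listing terms: s(0) = 42,  s(1) = 31,  s(2) = 43,  s(3) = 21,  s(4) = 45,  s(5) = 1,  s(6) = 0,  s(7) = 10,  s(8) = 8,  s(9) = 28,  s(10) = 24,  s(11) = 15,  s(12) = 7,  s(13) = 38,  s(14) = 22,  s(15) = 35,  s(16) = 3,  s(17) = 29,  s(18) = 14,  s(19) = 17,  s(20) = 36,  s(21) = 42.
The sequence repeats with period 21.
So s(8003) = s(0 + ((8003-0) mod 21)) = s(2) = 43.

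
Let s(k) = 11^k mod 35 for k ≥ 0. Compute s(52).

11

s(0) = 1; s(1) = 11; s(2) = 16; s(3) = 1.
Since s(3) = s(0) = 1, the sequence is periodic with period 3.
(52 - 0) mod 3 = 1, so s(52) = s(1) = 11.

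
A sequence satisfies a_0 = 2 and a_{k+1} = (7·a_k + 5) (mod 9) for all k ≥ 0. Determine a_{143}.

We have a_0 = 2, a_1 = 1, a_2 = 3, a_3 = 8, a_4 = 7, a_5 = 0, a_6 = 5, a_7 = 4, a_8 = 6, a_9 = 2.
Since a_9 = a_0 = 2, the sequence is periodic with period 9.
(143 - 0) mod 9 = 8, so a_{143} = a_8 = 6.

6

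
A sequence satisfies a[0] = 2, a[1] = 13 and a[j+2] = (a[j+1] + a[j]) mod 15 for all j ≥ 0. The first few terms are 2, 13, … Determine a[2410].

We have a[0] = 2; a[1] = 13; a[2] = 0; a[3] = 13; a[4] = 13; a[5] = 11; a[6] = 9; a[7] = 5; a[8] = 14; a[9] = 4; a[10] = 3; a[11] = 7; a[12] = 10; a[13] = 2; a[14] = 12; a[15] = 14; a[16] = 11; a[17] = 10; a[18] = 6; a[19] = 1; a[20] = 7; a[21] = 8; a[22] = 0; a[23] = 8; a[24] = 8; a[25] = 1; a[26] = 9; a[27] = 10; a[28] = 4; a[29] = 14; a[30] = 3; a[31] = 2; a[32] = 5; a[33] = 7; a[34] = 12; a[35] = 4; a[36] = 1; a[37] = 5; a[38] = 6; a[39] = 11; a[40] = 2; a[41] = 13.
Since (a[40], a[41]) = (a[0], a[1]) = (2, 13) (two consecutive terms determine the rest), the sequence is periodic with period 40.
So a[2410] = a[0 + ((2410-0) mod 40)] = a[10] = 3.

3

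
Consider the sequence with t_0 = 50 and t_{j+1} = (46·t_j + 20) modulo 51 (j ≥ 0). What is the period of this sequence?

We have t_0 = 50, t_1 = 25, t_2 = 48, t_3 = 35, t_4 = 49, t_5 = 30, t_6 = 23, t_7 = 7, t_8 = 36, t_9 = 44, t_{10} = 4, t_{11} = 0, t_{12} = 20, t_{13} = 22, t_{14} = 12, t_{15} = 11, t_{16} = 16, t_{17} = 42, t_{18} = 14, t_{19} = 1, t_{20} = 15, t_{21} = 47, t_{22} = 40, t_{23} = 24, t_{24} = 2, t_{25} = 10, t_{26} = 21, t_{27} = 17, t_{28} = 37, t_{29} = 39, t_{30} = 29, t_{31} = 28, t_{32} = 33, t_{33} = 8, t_{34} = 31, t_{35} = 18, t_{36} = 32, t_{37} = 13, t_{38} = 6, t_{39} = 41, t_{40} = 19, t_{41} = 27, t_{42} = 38, t_{43} = 34, t_{44} = 3, t_{45} = 5, t_{46} = 46, t_{47} = 45, t_{48} = 50.
The sequence repeats with period 48.

48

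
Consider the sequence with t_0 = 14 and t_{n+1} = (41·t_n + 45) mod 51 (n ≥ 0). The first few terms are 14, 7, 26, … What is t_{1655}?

We have t_0 = 14; t_1 = 7; t_2 = 26; t_3 = 40; t_4 = 2; t_5 = 25; t_6 = 50; t_7 = 4; t_8 = 5; t_9 = 46; t_{10} = 44; t_{11} = 13; t_{12} = 17; t_{13} = 28; t_{14} = 20; t_{15} = 49; t_{16} = 14.
Since t_{16} = t_0 = 14, the sequence is periodic with period 16.
(1655 - 0) mod 16 = 7, so t_{1655} = t_7 = 4.

4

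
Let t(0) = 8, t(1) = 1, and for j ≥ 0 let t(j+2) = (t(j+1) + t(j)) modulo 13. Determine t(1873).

4

t(0) = 8, t(1) = 1, t(2) = 9, t(3) = 10, t(4) = 6, t(5) = 3, t(6) = 9, t(7) = 12, t(8) = 8, t(9) = 7, t(10) = 2, t(11) = 9, t(12) = 11, t(13) = 7, t(14) = 5, t(15) = 12, t(16) = 4, t(17) = 3, t(18) = 7, t(19) = 10, t(20) = 4, t(21) = 1, t(22) = 5, t(23) = 6, t(24) = 11, t(25) = 4, t(26) = 2, t(27) = 6, t(28) = 8, t(29) = 1.
Since (t(28), t(29)) = (t(0), t(1)) = (8, 1) (two consecutive terms determine the rest), the sequence is periodic with period 28.
So t(1873) = t(0 + ((1873-0) mod 28)) = t(25) = 4.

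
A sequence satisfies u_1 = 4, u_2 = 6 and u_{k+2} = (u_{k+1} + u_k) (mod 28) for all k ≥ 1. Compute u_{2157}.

2

u_1 = 4,  u_2 = 6,  u_3 = 10,  u_4 = 16,  u_5 = 26,  u_6 = 14,  u_7 = 12,  u_8 = 26,  u_9 = 10,  u_{10} = 8,  u_{11} = 18,  u_{12} = 26,  u_{13} = 16,  u_{14} = 14,  u_{15} = 2,  u_{16} = 16,  u_{17} = 18,  u_{18} = 6,  u_{19} = 24,  u_{20} = 2,  u_{21} = 26,  u_{22} = 0,  u_{23} = 26,  u_{24} = 26,  u_{25} = 24,  u_{26} = 22,  u_{27} = 18,  u_{28} = 12,  u_{29} = 2,  u_{30} = 14,  u_{31} = 16,  u_{32} = 2,  u_{33} = 18,  u_{34} = 20,  u_{35} = 10,  u_{36} = 2,  u_{37} = 12,  u_{38} = 14,  u_{39} = 26,  u_{40} = 12,  u_{41} = 10,  u_{42} = 22,  u_{43} = 4,  u_{44} = 26,  u_{45} = 2,  u_{46} = 0,  u_{47} = 2,  u_{48} = 2,  u_{49} = 4,  u_{50} = 6.
Since (u_{49}, u_{50}) = (u_1, u_2) = (4, 6) (two consecutive terms determine the rest), the sequence is periodic with period 48.
(2157 - 1) mod 48 = 44, so u_{2157} = u_{45} = 2.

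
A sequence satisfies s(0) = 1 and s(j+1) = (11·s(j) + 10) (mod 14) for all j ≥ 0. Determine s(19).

7

We have s(0) = 1,  s(1) = 7,  s(2) = 3,  s(3) = 1.
The sequence repeats with period 3.
So s(19) = s(0 + ((19-0) mod 3)) = s(1) = 7.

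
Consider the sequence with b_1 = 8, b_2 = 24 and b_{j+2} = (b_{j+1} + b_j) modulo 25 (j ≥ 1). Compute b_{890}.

9

Listing terms: b_1 = 8,  b_2 = 24,  b_3 = 7,  b_4 = 6,  b_5 = 13,  b_6 = 19,  b_7 = 7,  b_8 = 1,  b_9 = 8,  b_{10} = 9,  b_{11} = 17,  b_{12} = 1,  b_{13} = 18,  b_{14} = 19,  b_{15} = 12,  b_{16} = 6,  b_{17} = 18,  b_{18} = 24,  b_{19} = 17,  b_{20} = 16,  b_{21} = 8,  b_{22} = 24.
Since (b_{21}, b_{22}) = (b_1, b_2) = (8, 24) (two consecutive terms determine the rest), the sequence is periodic with period 20.
So b_{890} = b_{1 + ((890-1) mod 20)} = b_{10} = 9.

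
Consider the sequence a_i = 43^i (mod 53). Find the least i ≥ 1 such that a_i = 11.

We have a_0 = 1; a_1 = 43; a_2 = 47; a_3 = 7; a_4 = 36; a_5 = 11; a_6 = 49; a_7 = 40; a_8 = 24; a_9 = 25; a_{10} = 15; a_{11} = 9; a_{12} = 16; a_{13} = 52; a_{14} = 10; a_{15} = 6; a_{16} = 46; a_{17} = 17; a_{18} = 42; a_{19} = 4; a_{20} = 13; a_{21} = 29; a_{22} = 28; a_{23} = 38; a_{24} = 44; a_{25} = 37; a_{26} = 1.
The sequence repeats with period 26.
The value 11 first appears (with i ≥ 1) at a_5.

5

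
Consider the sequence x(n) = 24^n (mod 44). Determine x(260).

Listing terms: x(0) = 1,  x(1) = 24,  x(2) = 4,  x(3) = 8,  x(4) = 16,  x(5) = 32,  x(6) = 20,  x(7) = 40,  x(8) = 36,  x(9) = 28,  x(10) = 12,  x(11) = 24.
Since x(11) = x(1) = 24, the sequence is eventually periodic: after a pre-period of length 1 it cycles with period 10.
For n ≥ 1, x(n) depends only on (n - 1) mod 10. (260 - 1) mod 10 = 9, so x(260) = x(10) = 12.

12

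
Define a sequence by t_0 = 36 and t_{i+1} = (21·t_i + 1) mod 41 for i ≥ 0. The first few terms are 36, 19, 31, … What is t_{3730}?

Computing terms: t_0 = 36, t_1 = 19, t_2 = 31, t_3 = 37, t_4 = 40, t_5 = 21, t_6 = 32, t_7 = 17, t_8 = 30, t_9 = 16, t_{10} = 9, t_{11} = 26, t_{12} = 14, t_{13} = 8, t_{14} = 5, t_{15} = 24, t_{16} = 13, t_{17} = 28, t_{18} = 15, t_{19} = 29, t_{20} = 36.
The sequence repeats with period 20.
(3730 - 0) mod 20 = 10, so t_{3730} = t_{10} = 9.

9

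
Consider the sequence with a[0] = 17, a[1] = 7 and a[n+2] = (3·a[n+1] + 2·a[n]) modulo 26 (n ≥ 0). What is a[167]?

We have a[0] = 17, a[1] = 7, a[2] = 3, a[3] = 23, a[4] = 23, a[5] = 11, a[6] = 1, a[7] = 25, a[8] = 25, a[9] = 21, a[10] = 9, a[11] = 17, a[12] = 17, a[13] = 7.
Since (a[12], a[13]) = (a[0], a[1]) = (17, 7) (two consecutive terms determine the rest), the sequence is periodic with period 12.
So a[167] = a[0 + ((167-0) mod 12)] = a[11] = 17.

17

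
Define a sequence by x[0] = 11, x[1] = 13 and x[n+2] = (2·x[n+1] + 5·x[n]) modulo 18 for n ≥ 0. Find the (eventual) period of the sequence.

3

x[0] = 11,  x[1] = 13,  x[2] = 9,  x[3] = 11,  x[4] = 13.
Since (x[3], x[4]) = (x[0], x[1]) = (11, 13) (two consecutive terms determine the rest), the sequence is periodic with period 3.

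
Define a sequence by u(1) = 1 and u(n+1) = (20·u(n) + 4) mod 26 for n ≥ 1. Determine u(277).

We have u(1) = 1,  u(2) = 24,  u(3) = 16,  u(4) = 12,  u(5) = 10,  u(6) = 22,  u(7) = 2,  u(8) = 18,  u(9) = 0,  u(10) = 4,  u(11) = 6,  u(12) = 20,  u(13) = 14,  u(14) = 24.
Since u(14) = u(2) = 24, the sequence is eventually periodic: after a pre-period of length 1 it cycles with period 12.
For n ≥ 2, u(n) depends only on (n - 2) mod 12. (277 - 2) mod 12 = 11, so u(277) = u(13) = 14.

14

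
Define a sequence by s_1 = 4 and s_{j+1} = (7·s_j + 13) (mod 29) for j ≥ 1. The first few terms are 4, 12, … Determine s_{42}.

7

Computing terms: s_1 = 4; s_2 = 12; s_3 = 10; s_4 = 25; s_5 = 14; s_6 = 24; s_7 = 7; s_8 = 4.
The sequence repeats with period 7.
So s_{42} = s_{1 + ((42-1) mod 7)} = s_7 = 7.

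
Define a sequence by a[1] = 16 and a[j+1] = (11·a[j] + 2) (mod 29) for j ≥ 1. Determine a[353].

Listing terms: a[1] = 16,  a[2] = 4,  a[3] = 17,  a[4] = 15,  a[5] = 22,  a[6] = 12,  a[7] = 18,  a[8] = 26,  a[9] = 27,  a[10] = 9,  a[11] = 14,  a[12] = 11,  a[13] = 7,  a[14] = 21,  a[15] = 1,  a[16] = 13,  a[17] = 0,  a[18] = 2,  a[19] = 24,  a[20] = 5,  a[21] = 28,  a[22] = 20,  a[23] = 19,  a[24] = 8,  a[25] = 3,  a[26] = 6,  a[27] = 10,  a[28] = 25,  a[29] = 16.
The sequence repeats with period 28.
(353 - 1) mod 28 = 16, so a[353] = a[17] = 0.

0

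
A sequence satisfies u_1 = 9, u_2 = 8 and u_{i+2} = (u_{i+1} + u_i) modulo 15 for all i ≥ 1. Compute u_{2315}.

8

We have u_1 = 9; u_2 = 8; u_3 = 2; u_4 = 10; u_5 = 12; u_6 = 7; u_7 = 4; u_8 = 11; u_9 = 0; u_{10} = 11; u_{11} = 11; u_{12} = 7; u_{13} = 3; u_{14} = 10; u_{15} = 13; u_{16} = 8; u_{17} = 6; u_{18} = 14; u_{19} = 5; u_{20} = 4; u_{21} = 9; u_{22} = 13; u_{23} = 7; u_{24} = 5; u_{25} = 12; u_{26} = 2; u_{27} = 14; u_{28} = 1; u_{29} = 0; u_{30} = 1; u_{31} = 1; u_{32} = 2; u_{33} = 3; u_{34} = 5; u_{35} = 8; u_{36} = 13; u_{37} = 6; u_{38} = 4; u_{39} = 10; u_{40} = 14; u_{41} = 9; u_{42} = 8.
Since (u_{41}, u_{42}) = (u_1, u_2) = (9, 8) (two consecutive terms determine the rest), the sequence is periodic with period 40.
So u_{2315} = u_{1 + ((2315-1) mod 40)} = u_{35} = 8.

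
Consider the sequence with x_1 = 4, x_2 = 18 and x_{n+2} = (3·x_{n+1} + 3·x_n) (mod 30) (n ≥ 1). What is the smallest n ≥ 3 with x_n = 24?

x_1 = 4; x_2 = 18; x_3 = 6; x_4 = 12; x_5 = 24; x_6 = 18; x_7 = 6.
Since (x_6, x_7) = (x_2, x_3) = (18, 6) (two consecutive terms determine the rest), the sequence is eventually periodic: after a pre-period of length 1 it cycles with period 4.
The value 24 first appears (with n ≥ 3) at x_5.

5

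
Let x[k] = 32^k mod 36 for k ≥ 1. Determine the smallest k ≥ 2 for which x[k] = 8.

3

x[1] = 32, x[2] = 16, x[3] = 8, x[4] = 4, x[5] = 20, x[6] = 28, x[7] = 32.
The sequence repeats with period 6.
The value 8 first appears (with k ≥ 2) at x[3].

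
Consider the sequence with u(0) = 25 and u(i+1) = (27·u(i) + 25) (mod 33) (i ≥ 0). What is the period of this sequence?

We have u(0) = 25; u(1) = 7; u(2) = 16; u(3) = 28; u(4) = 22; u(5) = 25.
Since u(5) = u(0) = 25, the sequence is periodic with period 5.

5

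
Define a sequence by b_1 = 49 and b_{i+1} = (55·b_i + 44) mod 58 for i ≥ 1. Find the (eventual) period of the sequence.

28

We have b_1 = 49, b_2 = 13, b_3 = 5, b_4 = 29, b_5 = 15, b_6 = 57, b_7 = 47, b_8 = 19, b_9 = 45, b_{10} = 25, b_{11} = 27, b_{12} = 21, b_{13} = 39, b_{14} = 43, b_{15} = 31, b_{16} = 9, b_{17} = 17, b_{18} = 51, b_{19} = 7, b_{20} = 23, b_{21} = 33, b_{22} = 3, b_{23} = 35, b_{24} = 55, b_{25} = 53, b_{26} = 1, b_{27} = 41, b_{28} = 37, b_{29} = 49.
Since b_{29} = b_1 = 49, the sequence is periodic with period 28.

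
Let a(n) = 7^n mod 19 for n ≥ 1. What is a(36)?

1

a(1) = 7, a(2) = 11, a(3) = 1, a(4) = 7.
Since a(4) = a(1) = 7, the sequence is periodic with period 3.
(36 - 1) mod 3 = 2, so a(36) = a(3) = 1.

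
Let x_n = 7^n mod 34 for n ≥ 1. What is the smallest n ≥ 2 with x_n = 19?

10

x_1 = 7, x_2 = 15, x_3 = 3, x_4 = 21, x_5 = 11, x_6 = 9, x_7 = 29, x_8 = 33, x_9 = 27, x_{10} = 19, x_{11} = 31, x_{12} = 13, x_{13} = 23, x_{14} = 25, x_{15} = 5, x_{16} = 1, x_{17} = 7.
The sequence repeats with period 16.
The value 19 first appears (with n ≥ 2) at x_{10}.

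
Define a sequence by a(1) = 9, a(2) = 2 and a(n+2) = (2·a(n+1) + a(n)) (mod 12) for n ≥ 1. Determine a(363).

1

Listing terms: a(1) = 9,  a(2) = 2,  a(3) = 1,  a(4) = 4,  a(5) = 9,  a(6) = 10,  a(7) = 5,  a(8) = 8,  a(9) = 9,  a(10) = 2.
Since (a(9), a(10)) = (a(1), a(2)) = (9, 2) (two consecutive terms determine the rest), the sequence is periodic with period 8.
So a(363) = a(1 + ((363-1) mod 8)) = a(3) = 1.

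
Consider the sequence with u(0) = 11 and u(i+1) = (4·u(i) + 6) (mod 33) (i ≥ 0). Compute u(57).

8

Computing terms: u(0) = 11, u(1) = 17, u(2) = 8, u(3) = 5, u(4) = 26, u(5) = 11.
Since u(5) = u(0) = 11, the sequence is periodic with period 5.
So u(57) = u(0 + ((57-0) mod 5)) = u(2) = 8.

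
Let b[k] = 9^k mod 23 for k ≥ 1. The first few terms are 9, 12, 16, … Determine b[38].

We have b[1] = 9; b[2] = 12; b[3] = 16; b[4] = 6; b[5] = 8; b[6] = 3; b[7] = 4; b[8] = 13; b[9] = 2; b[10] = 18; b[11] = 1; b[12] = 9.
Since b[12] = b[1] = 9, the sequence is periodic with period 11.
So b[38] = b[1 + ((38-1) mod 11)] = b[5] = 8.

8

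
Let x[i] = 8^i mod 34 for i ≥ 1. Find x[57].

8

We have x[1] = 8,  x[2] = 30,  x[3] = 2,  x[4] = 16,  x[5] = 26,  x[6] = 4,  x[7] = 32,  x[8] = 18,  x[9] = 8.
The sequence repeats with period 8.
So x[57] = x[1 + ((57-1) mod 8)] = x[1] = 8.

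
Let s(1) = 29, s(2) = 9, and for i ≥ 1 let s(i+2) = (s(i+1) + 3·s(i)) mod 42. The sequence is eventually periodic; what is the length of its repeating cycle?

24

We have s(1) = 29, s(2) = 9, s(3) = 12, s(4) = 39, s(5) = 33, s(6) = 24, s(7) = 39, s(8) = 27, s(9) = 18, s(10) = 15, s(11) = 27, s(12) = 30, s(13) = 27, s(14) = 33, s(15) = 30, s(16) = 3, s(17) = 9, s(18) = 18, s(19) = 3, s(20) = 15, s(21) = 24, s(22) = 27, s(23) = 15, s(24) = 12, s(25) = 15, s(26) = 9, s(27) = 12.
Since (s(26), s(27)) = (s(2), s(3)) = (9, 12) (two consecutive terms determine the rest), the sequence is eventually periodic: after a pre-period of length 1 it cycles with period 24.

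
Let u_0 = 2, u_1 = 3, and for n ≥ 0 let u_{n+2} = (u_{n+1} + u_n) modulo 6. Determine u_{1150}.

1

u_0 = 2, u_1 = 3, u_2 = 5, u_3 = 2, u_4 = 1, u_5 = 3, u_6 = 4, u_7 = 1, u_8 = 5, u_9 = 0, u_{10} = 5, u_{11} = 5, u_{12} = 4, u_{13} = 3, u_{14} = 1, u_{15} = 4, u_{16} = 5, u_{17} = 3, u_{18} = 2, u_{19} = 5, u_{20} = 1, u_{21} = 0, u_{22} = 1, u_{23} = 1, u_{24} = 2, u_{25} = 3.
Since (u_{24}, u_{25}) = (u_0, u_1) = (2, 3) (two consecutive terms determine the rest), the sequence is periodic with period 24.
So u_{1150} = u_{0 + ((1150-0) mod 24)} = u_{22} = 1.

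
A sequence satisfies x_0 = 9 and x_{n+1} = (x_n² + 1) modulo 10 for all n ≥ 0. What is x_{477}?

6

Listing terms: x_0 = 9, x_1 = 2, x_2 = 5, x_3 = 6, x_4 = 7, x_5 = 0, x_6 = 1, x_7 = 2.
Since x_7 = x_1 = 2, the sequence is eventually periodic: after a pre-period of length 1 it cycles with period 6.
For n ≥ 1, x_n depends only on (n - 1) mod 6. (477 - 1) mod 6 = 2, so x_{477} = x_3 = 6.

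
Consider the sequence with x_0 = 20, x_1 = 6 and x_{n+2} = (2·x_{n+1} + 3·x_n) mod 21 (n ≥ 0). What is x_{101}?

x_0 = 20, x_1 = 6, x_2 = 9, x_3 = 15, x_4 = 15, x_5 = 12, x_6 = 6, x_7 = 6, x_8 = 9.
Since (x_7, x_8) = (x_1, x_2) = (6, 9) (two consecutive terms determine the rest), the sequence is eventually periodic: after a pre-period of length 1 it cycles with period 6.
For n ≥ 1, x_n depends only on (n - 1) mod 6. (101 - 1) mod 6 = 4, so x_{101} = x_5 = 12.

12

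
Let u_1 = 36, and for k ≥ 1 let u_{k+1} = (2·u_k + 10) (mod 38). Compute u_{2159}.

Listing terms: u_1 = 36,  u_2 = 6,  u_3 = 22,  u_4 = 16,  u_5 = 4,  u_6 = 18,  u_7 = 8,  u_8 = 26,  u_9 = 24,  u_{10} = 20,  u_{11} = 12,  u_{12} = 34,  u_{13} = 2,  u_{14} = 14,  u_{15} = 0,  u_{16} = 10,  u_{17} = 30,  u_{18} = 32,  u_{19} = 36.
Since u_{19} = u_1 = 36, the sequence is periodic with period 18.
So u_{2159} = u_{1 + ((2159-1) mod 18)} = u_{17} = 30.

30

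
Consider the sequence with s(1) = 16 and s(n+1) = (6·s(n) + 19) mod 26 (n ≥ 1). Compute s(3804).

19

Listing terms: s(1) = 16; s(2) = 11; s(3) = 7; s(4) = 9; s(5) = 21; s(6) = 15; s(7) = 5; s(8) = 23; s(9) = 1; s(10) = 25; s(11) = 13; s(12) = 19; s(13) = 3; s(14) = 11.
Since s(14) = s(2) = 11, the sequence is eventually periodic: after a pre-period of length 1 it cycles with period 12.
For n ≥ 2, s(n) depends only on (n - 2) mod 12. (3804 - 2) mod 12 = 10, so s(3804) = s(12) = 19.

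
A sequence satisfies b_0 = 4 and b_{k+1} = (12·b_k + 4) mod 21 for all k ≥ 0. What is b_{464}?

19

We have b_0 = 4; b_1 = 10; b_2 = 19; b_3 = 1; b_4 = 16; b_5 = 7; b_6 = 4.
Since b_6 = b_0 = 4, the sequence is periodic with period 6.
(464 - 0) mod 6 = 2, so b_{464} = b_2 = 19.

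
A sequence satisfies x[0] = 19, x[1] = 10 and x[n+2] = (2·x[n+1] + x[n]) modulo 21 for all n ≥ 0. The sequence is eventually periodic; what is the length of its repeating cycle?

24

Listing terms: x[0] = 19,  x[1] = 10,  x[2] = 18,  x[3] = 4,  x[4] = 5,  x[5] = 14,  x[6] = 12,  x[7] = 17,  x[8] = 4,  x[9] = 4,  x[10] = 12,  x[11] = 7,  x[12] = 5,  x[13] = 17,  x[14] = 18,  x[15] = 11,  x[16] = 19,  x[17] = 7,  x[18] = 12,  x[19] = 10,  x[20] = 11,  x[21] = 11,  x[22] = 12,  x[23] = 14,  x[24] = 19,  x[25] = 10.
Since (x[24], x[25]) = (x[0], x[1]) = (19, 10) (two consecutive terms determine the rest), the sequence is periodic with period 24.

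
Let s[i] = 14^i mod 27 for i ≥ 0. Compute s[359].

2

Listing terms: s[0] = 1; s[1] = 14; s[2] = 7; s[3] = 17; s[4] = 22; s[5] = 11; s[6] = 19; s[7] = 23; s[8] = 25; s[9] = 26; s[10] = 13; s[11] = 20; s[12] = 10; s[13] = 5; s[14] = 16; s[15] = 8; s[16] = 4; s[17] = 2; s[18] = 1.
Since s[18] = s[0] = 1, the sequence is periodic with period 18.
(359 - 0) mod 18 = 17, so s[359] = s[17] = 2.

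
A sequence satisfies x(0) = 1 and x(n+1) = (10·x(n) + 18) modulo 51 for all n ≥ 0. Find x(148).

x(0) = 1,  x(1) = 28,  x(2) = 43,  x(3) = 40,  x(4) = 10,  x(5) = 16,  x(6) = 25,  x(7) = 13,  x(8) = 46,  x(9) = 19,  x(10) = 4,  x(11) = 7,  x(12) = 37,  x(13) = 31,  x(14) = 22,  x(15) = 34,  x(16) = 1.
The sequence repeats with period 16.
(148 - 0) mod 16 = 4, so x(148) = x(4) = 10.

10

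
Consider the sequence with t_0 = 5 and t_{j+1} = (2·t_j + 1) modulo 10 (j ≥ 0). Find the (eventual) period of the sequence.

4

Listing terms: t_0 = 5,  t_1 = 1,  t_2 = 3,  t_3 = 7,  t_4 = 5.
Since t_4 = t_0 = 5, the sequence is periodic with period 4.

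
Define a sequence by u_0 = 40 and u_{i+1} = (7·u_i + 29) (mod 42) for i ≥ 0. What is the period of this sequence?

Computing terms: u_0 = 40, u_1 = 15, u_2 = 8, u_3 = 1, u_4 = 36, u_5 = 29, u_6 = 22, u_7 = 15.
Since u_7 = u_1 = 15, the sequence is eventually periodic: after a pre-period of length 1 it cycles with period 6.

6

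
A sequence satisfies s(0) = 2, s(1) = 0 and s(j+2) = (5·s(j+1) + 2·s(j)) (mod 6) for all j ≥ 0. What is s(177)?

2

Computing terms: s(0) = 2,  s(1) = 0,  s(2) = 4,  s(3) = 2,  s(4) = 0.
Since (s(3), s(4)) = (s(0), s(1)) = (2, 0) (two consecutive terms determine the rest), the sequence is periodic with period 3.
So s(177) = s(0 + ((177-0) mod 3)) = s(0) = 2.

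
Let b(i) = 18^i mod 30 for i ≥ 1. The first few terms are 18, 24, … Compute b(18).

b(1) = 18, b(2) = 24, b(3) = 12, b(4) = 6, b(5) = 18.
The sequence repeats with period 4.
So b(18) = b(1 + ((18-1) mod 4)) = b(2) = 24.

24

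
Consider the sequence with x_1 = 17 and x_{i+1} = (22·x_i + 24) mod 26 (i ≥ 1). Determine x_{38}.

Computing terms: x_1 = 17, x_2 = 8, x_3 = 18, x_4 = 4, x_5 = 8.
Since x_5 = x_2 = 8, the sequence is eventually periodic: after a pre-period of length 1 it cycles with period 3.
For i ≥ 2, x_i depends only on (i - 2) mod 3. (38 - 2) mod 3 = 0, so x_{38} = x_2 = 8.

8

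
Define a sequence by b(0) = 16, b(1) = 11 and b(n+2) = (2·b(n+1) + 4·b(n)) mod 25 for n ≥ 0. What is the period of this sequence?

We have b(0) = 16,  b(1) = 11,  b(2) = 11,  b(3) = 16,  b(4) = 1,  b(5) = 16,  b(6) = 11.
The sequence repeats with period 5.

5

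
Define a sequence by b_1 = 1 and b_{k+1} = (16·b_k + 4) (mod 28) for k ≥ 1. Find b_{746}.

20

We have b_1 = 1,  b_2 = 20,  b_3 = 16,  b_4 = 8,  b_5 = 20.
Since b_5 = b_2 = 20, the sequence is eventually periodic: after a pre-period of length 1 it cycles with period 3.
For k ≥ 2, b_k depends only on (k - 2) mod 3. (746 - 2) mod 3 = 0, so b_{746} = b_2 = 20.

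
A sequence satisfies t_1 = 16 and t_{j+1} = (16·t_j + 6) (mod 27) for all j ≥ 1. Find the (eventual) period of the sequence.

Listing terms: t_1 = 16; t_2 = 19; t_3 = 13; t_4 = 25; t_5 = 1; t_6 = 22; t_7 = 7; t_8 = 10; t_9 = 4; t_{10} = 16.
Since t_{10} = t_1 = 16, the sequence is periodic with period 9.

9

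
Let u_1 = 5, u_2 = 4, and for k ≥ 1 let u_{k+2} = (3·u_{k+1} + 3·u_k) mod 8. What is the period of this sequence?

6

Computing terms: u_1 = 5; u_2 = 4; u_3 = 3; u_4 = 5; u_5 = 0; u_6 = 7; u_7 = 5; u_8 = 4.
The sequence repeats with period 6.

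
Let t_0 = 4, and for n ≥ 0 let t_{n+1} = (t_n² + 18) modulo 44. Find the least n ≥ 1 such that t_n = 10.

4

Listing terms: t_0 = 4, t_1 = 34, t_2 = 30, t_3 = 38, t_4 = 10, t_5 = 30.
Since t_5 = t_2 = 30, the sequence is eventually periodic: after a pre-period of length 2 it cycles with period 3.
The value 10 first appears (with n ≥ 1) at t_4.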